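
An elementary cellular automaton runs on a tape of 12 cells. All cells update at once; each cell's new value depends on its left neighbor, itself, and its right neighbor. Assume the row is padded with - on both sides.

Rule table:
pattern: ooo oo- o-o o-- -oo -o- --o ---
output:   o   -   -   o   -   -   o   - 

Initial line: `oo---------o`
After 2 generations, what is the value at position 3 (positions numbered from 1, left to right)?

--o-------o-
-o-o-----o-o
position 3 holds -

-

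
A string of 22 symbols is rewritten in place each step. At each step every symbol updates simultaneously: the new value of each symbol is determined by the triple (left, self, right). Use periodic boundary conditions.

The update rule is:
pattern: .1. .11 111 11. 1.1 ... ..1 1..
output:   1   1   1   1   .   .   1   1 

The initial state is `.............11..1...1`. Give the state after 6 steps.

111111.111111111111.11

step 1: 1...........1111111.11
step 2: 11.........11111111.11
step 3: 111.......111111111.11
step 4: 1111.....1111111111.11
step 5: 11111...11111111111.11
step 6: 111111.111111111111.11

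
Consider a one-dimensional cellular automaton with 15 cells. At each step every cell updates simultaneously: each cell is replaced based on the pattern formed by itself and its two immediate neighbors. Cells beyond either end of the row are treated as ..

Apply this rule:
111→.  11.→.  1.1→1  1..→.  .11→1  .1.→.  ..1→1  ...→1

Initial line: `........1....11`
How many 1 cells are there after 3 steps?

11

11111111..1111.
1........11....
..11111111..111
count of 1: 11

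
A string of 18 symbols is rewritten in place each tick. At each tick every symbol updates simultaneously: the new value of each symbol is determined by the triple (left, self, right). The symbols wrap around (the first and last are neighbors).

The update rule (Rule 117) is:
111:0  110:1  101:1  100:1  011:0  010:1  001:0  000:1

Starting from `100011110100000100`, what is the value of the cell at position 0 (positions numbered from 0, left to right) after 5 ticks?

0

tick 1: 111000011111110110
tick 2: 001111000000011011
tick 3: 100001111111001101
tick 4: 111100000001100110
tick 5: 000111111100110011
position 0 holds 0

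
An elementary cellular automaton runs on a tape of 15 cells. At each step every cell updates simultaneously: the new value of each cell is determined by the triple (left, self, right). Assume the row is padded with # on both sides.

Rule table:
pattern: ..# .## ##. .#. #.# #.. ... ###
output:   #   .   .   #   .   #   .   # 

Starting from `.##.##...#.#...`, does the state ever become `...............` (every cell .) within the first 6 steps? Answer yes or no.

step 1: ......#.##.##.#
step 2: #....##........
step 3: .#..#..#......#
step 4: .########....#.
step 5: ..######.#..##.
step 6: ##.####..###...
step 6 is ##.####..###..., still not uniform .

no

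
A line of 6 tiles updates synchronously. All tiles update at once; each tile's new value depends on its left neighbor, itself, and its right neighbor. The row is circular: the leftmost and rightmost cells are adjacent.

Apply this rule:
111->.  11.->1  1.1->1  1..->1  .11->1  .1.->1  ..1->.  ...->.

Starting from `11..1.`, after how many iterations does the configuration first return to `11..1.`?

9

111.11
..111.
..1.11
1.1111
111...
1.11..
11111.
1...11
11..1.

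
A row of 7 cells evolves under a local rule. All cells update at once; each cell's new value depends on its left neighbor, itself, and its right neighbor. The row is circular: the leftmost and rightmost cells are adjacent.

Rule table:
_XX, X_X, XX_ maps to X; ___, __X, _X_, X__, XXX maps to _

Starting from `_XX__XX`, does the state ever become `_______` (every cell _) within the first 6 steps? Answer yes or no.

step 1: XXX__XX
step 2: __X__X_
step 3: _______
all cells are _ at step 3

yes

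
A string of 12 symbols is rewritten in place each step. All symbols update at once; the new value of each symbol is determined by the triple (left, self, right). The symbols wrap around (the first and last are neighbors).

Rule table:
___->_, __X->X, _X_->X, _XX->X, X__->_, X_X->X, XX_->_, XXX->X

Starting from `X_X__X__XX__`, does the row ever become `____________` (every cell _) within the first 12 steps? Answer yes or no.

step 1: XXX_XX_XX__X
step 2: XX_XX_XX__XX
step 3: X_XX_XX__XXX
step 4: _XX_XX__XXXX
step 5: XX_XX__XXXX_
step 6: X_XX__XXXX_X
step 7: _XX__XXXX_XX
step 8: XX__XXXX_XX_
step 9: X__XXXX_XX_X
step 10: __XXXX_XX_XX
step 11: _XXXX_XX_XX_
step 12: XXXX_XX_XX__
step 12 is XXXX_XX_XX__, still not uniform _

no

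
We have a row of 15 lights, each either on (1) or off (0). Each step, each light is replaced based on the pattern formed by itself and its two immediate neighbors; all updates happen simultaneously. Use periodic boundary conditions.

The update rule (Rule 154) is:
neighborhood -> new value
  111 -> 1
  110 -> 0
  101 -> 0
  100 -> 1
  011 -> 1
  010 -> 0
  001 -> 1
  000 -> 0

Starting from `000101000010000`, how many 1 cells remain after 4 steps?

001000100101000
010101011000100
100000010101010
010000100000000
count of 1: 2

2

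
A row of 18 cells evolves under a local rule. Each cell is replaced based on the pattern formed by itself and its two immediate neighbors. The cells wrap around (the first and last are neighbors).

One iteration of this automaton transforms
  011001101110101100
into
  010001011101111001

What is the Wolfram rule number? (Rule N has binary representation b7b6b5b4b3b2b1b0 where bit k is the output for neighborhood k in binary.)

173

position 9: 111 → 1  (bit 7 = 1)
position 2: 110 → 0  (bit 6 = 0)
position 7: 101 → 1  (bit 5 = 1)
position 3: 100 → 0  (bit 4 = 0)
position 1: 011 → 1  (bit 3 = 1)
position 12: 010 → 1  (bit 2 = 1)
position 0: 001 → 0  (bit 1 = 0)
position 17: 000 → 1  (bit 0 = 1)
bits b7..b0 = 10101101 = 173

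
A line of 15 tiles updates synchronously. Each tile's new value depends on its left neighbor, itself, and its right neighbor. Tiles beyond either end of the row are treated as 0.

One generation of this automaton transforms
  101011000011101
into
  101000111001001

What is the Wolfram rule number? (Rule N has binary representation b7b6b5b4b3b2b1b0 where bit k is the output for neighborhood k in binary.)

position 11: 111 → 1  (bit 7 = 1)
position 5: 110 → 0  (bit 6 = 0)
position 1: 101 → 0  (bit 5 = 0)
position 6: 100 → 1  (bit 4 = 1)
position 4: 011 → 0  (bit 3 = 0)
position 0: 010 → 1  (bit 2 = 1)
position 9: 001 → 0  (bit 1 = 0)
position 7: 000 → 1  (bit 0 = 1)
bits b7..b0 = 10010101 = 149

149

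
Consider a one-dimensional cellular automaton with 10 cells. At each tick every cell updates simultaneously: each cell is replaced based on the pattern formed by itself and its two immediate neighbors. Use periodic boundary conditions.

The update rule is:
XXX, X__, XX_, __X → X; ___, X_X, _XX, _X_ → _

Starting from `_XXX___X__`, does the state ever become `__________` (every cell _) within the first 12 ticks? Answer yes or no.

no

X_XXX_X_X_
___XX_____
__X_XX____
_X___XX___
X_X_X_XX__
_______XXX
X_____X_XX
XX___X___X
XXX_X_X_X_
_XX_______
X_XX______
___XX____X
tick 12 is ___XX____X, still not uniform _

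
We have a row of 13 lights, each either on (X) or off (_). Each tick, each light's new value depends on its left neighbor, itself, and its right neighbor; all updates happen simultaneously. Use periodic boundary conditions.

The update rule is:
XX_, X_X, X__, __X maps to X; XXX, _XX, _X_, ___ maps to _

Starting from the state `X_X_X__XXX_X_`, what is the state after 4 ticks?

_X_X_XX__XX_X
X_X_X_XXX_XX_
_X_X_X__XX_XX
X_X_X_XX_XX_X

X_X_X_XX_XX_X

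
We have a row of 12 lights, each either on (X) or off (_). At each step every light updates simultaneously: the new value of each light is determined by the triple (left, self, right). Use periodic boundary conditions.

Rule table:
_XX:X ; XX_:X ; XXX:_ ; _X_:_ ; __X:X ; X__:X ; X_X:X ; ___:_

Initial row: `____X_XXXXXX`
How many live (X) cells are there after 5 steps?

10

step 1: X__X_XX____X
step 2: XXX_XXXX__XX
step 3: __XXX__XXXX_
step 4: _XX_XXXX__XX
step 5: XXXXX__XXXXX
count of X: 10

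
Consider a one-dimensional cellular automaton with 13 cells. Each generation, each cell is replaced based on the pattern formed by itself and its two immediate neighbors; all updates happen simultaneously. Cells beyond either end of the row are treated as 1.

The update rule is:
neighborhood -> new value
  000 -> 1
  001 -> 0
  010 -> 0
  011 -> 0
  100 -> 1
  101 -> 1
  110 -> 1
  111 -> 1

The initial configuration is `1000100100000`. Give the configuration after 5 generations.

generation 1: 1110010011110
generation 2: 1111001001111
generation 3: 1111100100111
generation 4: 1111110010011
generation 5: 1111111001001

1111111001001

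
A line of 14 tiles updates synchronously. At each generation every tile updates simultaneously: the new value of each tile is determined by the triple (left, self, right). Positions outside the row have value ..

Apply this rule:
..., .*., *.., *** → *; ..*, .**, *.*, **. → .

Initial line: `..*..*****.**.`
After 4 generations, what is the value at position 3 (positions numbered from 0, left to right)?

.

*.**..***....*
*...*..*.***.*
***.**.*..*..*
.*.....**.**.*
position 3 holds .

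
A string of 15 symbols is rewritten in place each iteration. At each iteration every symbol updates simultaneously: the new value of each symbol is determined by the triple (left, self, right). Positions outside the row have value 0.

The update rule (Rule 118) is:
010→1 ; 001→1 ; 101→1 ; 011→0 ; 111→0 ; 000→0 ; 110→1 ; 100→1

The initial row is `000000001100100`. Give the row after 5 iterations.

000100011000001

iteration 1: 000000010111110
iteration 2: 000000111000011
iteration 3: 000001001100101
iteration 4: 000011110111111
iteration 5: 000100011000001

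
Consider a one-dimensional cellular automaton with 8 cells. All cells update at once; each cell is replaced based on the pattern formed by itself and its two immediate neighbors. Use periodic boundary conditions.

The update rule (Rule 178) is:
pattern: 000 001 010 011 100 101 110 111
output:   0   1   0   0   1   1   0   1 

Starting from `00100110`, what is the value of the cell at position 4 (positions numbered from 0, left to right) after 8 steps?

step 1: 01011001
step 2: 10100110
step 3: 01011001  (repeats step 1; period 2)
step 8: 10100110
position 4 holds 0

0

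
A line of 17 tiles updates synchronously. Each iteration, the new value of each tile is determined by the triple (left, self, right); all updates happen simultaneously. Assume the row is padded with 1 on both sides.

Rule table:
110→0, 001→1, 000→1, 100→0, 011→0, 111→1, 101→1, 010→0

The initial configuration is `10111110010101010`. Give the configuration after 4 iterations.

10100101010101010

01011100101010101
10101001010101010
01010010101010101
10100101010101010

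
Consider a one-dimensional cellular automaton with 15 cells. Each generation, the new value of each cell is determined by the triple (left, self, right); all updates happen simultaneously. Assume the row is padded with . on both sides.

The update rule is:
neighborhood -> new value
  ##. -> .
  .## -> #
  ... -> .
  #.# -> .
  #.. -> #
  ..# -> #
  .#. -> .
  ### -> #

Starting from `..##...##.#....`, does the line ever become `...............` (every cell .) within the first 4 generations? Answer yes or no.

no

.##.#.##...#...
##....#.#.#.#..
#.#..#.......#.
...##.#.....#.#
generation 4 is ...##.#.....#.#, still not uniform .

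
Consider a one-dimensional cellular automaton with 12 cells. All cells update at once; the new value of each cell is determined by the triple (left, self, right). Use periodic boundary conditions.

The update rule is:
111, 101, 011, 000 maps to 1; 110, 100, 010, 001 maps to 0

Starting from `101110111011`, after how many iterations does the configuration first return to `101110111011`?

iteration 1: 011101110111
iteration 2: 111011101110
iteration 3: 110111011101
iteration 4: 101110111011

4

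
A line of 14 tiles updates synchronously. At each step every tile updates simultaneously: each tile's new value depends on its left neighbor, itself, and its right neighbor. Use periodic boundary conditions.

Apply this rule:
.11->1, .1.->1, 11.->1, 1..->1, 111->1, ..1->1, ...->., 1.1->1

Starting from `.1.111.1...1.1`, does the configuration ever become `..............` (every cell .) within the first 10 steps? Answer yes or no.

no

111111111.1111
11111111111111
11111111111111  (fixed point — unchanged through step 10)
step 10 is 11111111111111, still not uniform .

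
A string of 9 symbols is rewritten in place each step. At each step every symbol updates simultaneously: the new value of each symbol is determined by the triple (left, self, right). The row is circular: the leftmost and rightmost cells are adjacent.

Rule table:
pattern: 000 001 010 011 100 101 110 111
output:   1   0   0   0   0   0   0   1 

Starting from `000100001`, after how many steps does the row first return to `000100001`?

2

010001100
000100001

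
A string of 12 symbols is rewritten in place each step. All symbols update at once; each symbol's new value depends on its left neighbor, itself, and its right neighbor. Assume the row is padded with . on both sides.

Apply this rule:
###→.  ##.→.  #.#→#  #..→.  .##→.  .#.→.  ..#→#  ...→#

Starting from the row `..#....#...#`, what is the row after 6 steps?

.....#....#.

##..###..##.
...#....#...
###..###..##
....#....#..
####..###..#
.....#....#.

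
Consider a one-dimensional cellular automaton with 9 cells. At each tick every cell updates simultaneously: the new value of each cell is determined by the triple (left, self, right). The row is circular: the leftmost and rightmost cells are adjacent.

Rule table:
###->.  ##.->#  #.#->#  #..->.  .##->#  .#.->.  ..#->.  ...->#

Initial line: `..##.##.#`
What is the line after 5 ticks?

..######.
#.#....#.
.#..##..#
#...##...
..#.##.#.

..#.##.#.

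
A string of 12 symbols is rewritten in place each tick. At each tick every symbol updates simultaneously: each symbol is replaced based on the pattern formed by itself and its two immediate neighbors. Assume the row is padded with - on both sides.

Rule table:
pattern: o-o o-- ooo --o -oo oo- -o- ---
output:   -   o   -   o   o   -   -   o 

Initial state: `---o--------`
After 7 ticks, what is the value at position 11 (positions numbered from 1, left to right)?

tick 1: ooo-oooooooo
tick 2: o---o-------
tick 3: -ooo-ooooooo
tick 4: oo---o------
tick 5: o-ooo-oooooo
tick 6: --o---o-----
tick 7: oo-ooo-ooooo
position 11 holds o

o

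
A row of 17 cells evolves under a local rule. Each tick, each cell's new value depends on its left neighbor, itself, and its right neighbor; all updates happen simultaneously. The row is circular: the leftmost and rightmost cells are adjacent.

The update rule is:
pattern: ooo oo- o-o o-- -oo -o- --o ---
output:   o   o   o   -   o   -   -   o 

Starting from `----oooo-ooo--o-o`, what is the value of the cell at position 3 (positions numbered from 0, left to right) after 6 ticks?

tick 1: -oo-oooooooo---o-
tick 2: -ooooooooooo-o---
tick 3: -oooooooooooo--oo
tick 4: ooooooooooooo--oo
tick 5: ooooooooooooo--oo  (fixed point — unchanged through tick 6)
position 3 holds o

o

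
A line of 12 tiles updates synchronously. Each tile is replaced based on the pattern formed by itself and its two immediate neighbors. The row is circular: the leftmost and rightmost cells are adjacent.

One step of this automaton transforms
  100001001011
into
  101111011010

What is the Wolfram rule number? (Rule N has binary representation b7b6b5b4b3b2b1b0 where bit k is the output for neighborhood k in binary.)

position 11: 111 → 0  (bit 7 = 0)
position 0: 110 → 1  (bit 6 = 1)
position 9: 101 → 0  (bit 5 = 0)
position 1: 100 → 0  (bit 4 = 0)
position 10: 011 → 1  (bit 3 = 1)
position 5: 010 → 1  (bit 2 = 1)
position 4: 001 → 1  (bit 1 = 1)
position 2: 000 → 1  (bit 0 = 1)
bits b7..b0 = 01001111 = 79

79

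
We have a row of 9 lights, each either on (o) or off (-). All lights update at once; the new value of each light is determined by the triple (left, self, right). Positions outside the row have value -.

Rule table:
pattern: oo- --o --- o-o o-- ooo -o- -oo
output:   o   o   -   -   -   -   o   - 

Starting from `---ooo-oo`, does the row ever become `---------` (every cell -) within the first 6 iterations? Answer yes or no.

no

--o--o--o
-oo-oo-oo
o-o--o--o
o-o-oo-oo
o-o--o--o  (repeats iteration 3; period 2)
iteration 6: o-o-oo-oo
iteration 6 is o-o-oo-oo, still not uniform -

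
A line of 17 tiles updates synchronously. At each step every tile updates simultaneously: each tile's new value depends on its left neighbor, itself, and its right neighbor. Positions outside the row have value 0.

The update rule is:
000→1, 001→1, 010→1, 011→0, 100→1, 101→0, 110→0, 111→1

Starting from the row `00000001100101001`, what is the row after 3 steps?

10111000001111001

11111110011101111
01111101101000110
10111000001111001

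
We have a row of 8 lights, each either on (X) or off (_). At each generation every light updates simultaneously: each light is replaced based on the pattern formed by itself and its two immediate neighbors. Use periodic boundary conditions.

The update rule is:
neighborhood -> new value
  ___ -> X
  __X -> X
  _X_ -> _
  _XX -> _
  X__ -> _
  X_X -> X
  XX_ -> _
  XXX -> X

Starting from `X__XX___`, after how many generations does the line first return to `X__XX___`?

generation 1: __X___XX
generation 2: _X__XX__
generation 3: X__X___X
generation 4: __X__XX_
generation 5: XX__X___
generation 6: ___X__XX
generation 7: _XX__X__
generation 8: X___X__X
generation 9: __XX__X_
generation 10: XX___X__
generation 11: ___XX__X
generation 12: _XX___X_
generation 13: X___XX__
generation 14: __XX___X
generation 15: _X___XX_
generation 16: X__XX___

16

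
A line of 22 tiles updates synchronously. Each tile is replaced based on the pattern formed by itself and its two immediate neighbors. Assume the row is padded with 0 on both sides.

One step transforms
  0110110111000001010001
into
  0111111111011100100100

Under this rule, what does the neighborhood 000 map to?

At position 11 the neighborhood is 000; the next row has 1 there.

1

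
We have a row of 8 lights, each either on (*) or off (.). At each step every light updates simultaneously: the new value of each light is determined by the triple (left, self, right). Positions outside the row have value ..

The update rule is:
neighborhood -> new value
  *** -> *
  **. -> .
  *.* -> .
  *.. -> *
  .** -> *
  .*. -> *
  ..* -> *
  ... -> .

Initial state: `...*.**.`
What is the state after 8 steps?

..**.*.*
.**..*.*
**.***.*
*..**..*
****.***
***..**.
**.***.*  (repeats step 3; period 4)
step 8: *..**..*

*..**..*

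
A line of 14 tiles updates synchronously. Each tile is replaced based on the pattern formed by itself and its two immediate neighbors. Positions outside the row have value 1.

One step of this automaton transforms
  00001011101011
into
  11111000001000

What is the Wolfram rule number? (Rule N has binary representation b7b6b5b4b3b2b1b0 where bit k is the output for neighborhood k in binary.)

23

position 7: 111 → 0  (bit 7 = 0)
position 8: 110 → 0  (bit 6 = 0)
position 5: 101 → 0  (bit 5 = 0)
position 0: 100 → 1  (bit 4 = 1)
position 6: 011 → 0  (bit 3 = 0)
position 4: 010 → 1  (bit 2 = 1)
position 3: 001 → 1  (bit 1 = 1)
position 1: 000 → 1  (bit 0 = 1)
bits b7..b0 = 00010111 = 23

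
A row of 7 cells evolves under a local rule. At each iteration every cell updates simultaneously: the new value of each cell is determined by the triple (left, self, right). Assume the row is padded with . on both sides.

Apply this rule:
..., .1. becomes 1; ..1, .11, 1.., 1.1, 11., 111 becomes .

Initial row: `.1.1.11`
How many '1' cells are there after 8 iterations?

.1.1...
.1.1.11  (repeats iteration 0; period 2)
iteration 8: .1.1.11
count of 1: 4

4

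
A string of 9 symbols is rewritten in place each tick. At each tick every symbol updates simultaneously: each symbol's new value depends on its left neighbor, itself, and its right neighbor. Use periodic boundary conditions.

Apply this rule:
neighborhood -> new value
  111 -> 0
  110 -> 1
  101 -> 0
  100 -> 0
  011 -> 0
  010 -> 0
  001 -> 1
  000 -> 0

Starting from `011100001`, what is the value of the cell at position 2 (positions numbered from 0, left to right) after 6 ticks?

1

000100010
001000100
010001000
100010000
000100001
001000010
position 2 holds 1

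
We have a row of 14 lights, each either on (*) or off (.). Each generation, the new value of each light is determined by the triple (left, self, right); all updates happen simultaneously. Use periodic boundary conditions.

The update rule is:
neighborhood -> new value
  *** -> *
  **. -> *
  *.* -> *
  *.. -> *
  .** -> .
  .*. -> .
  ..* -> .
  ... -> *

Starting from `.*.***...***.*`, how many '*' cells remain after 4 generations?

*.*.****..***.
.*.*.****..***
*.*.*.****..**
**.*.*.****..*
count of *: 9

9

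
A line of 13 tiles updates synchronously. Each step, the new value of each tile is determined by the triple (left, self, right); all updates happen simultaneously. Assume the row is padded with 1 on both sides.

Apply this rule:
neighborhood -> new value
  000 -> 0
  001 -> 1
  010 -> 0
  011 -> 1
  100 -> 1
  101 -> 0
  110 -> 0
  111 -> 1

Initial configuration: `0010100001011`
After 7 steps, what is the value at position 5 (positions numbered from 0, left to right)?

step 1: 1100010010011
step 2: 1010101101111
step 3: 0000001001111
step 4: 1000010111111
step 5: 0100100111111
step 6: 0011011111111
step 7: 1110011111111
position 5 holds 1

1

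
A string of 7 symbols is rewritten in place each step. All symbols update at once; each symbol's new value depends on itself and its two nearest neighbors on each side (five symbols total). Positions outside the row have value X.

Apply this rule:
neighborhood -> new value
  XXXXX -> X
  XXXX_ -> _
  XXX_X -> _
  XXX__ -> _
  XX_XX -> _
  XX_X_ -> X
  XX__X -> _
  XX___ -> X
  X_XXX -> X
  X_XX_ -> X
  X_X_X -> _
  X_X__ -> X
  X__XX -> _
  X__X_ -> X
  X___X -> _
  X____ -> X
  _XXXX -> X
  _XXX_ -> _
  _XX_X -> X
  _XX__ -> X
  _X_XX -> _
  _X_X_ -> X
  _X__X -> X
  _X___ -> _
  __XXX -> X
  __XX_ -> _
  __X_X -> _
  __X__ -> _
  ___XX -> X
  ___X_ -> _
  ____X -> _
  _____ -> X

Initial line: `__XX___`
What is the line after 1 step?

___XX_X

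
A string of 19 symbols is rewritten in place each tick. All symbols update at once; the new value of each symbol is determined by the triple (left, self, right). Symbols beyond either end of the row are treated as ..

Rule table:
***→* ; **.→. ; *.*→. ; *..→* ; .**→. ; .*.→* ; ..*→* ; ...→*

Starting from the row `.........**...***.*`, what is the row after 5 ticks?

***.*...***..******

*********..***.*..*
.*******.**.*..****
*.*****.....***.**.
*..***.*****.*....*
***.*...***..******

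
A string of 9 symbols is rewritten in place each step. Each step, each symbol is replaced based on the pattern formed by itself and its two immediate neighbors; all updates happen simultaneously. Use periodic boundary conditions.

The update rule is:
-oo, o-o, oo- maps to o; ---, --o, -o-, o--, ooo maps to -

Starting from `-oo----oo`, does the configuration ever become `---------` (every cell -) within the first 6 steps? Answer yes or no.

step 1: ooo----oo
step 2: --o----o-
step 3: ---------
all cells are - at step 3

yes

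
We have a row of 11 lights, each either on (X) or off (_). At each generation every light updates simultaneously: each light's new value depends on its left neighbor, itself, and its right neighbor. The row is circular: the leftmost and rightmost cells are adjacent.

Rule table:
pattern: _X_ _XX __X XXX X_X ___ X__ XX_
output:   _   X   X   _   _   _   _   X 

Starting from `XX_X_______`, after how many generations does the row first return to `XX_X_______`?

22

generation 1: XX________X
generation 2: _X_______XX
generation 3: ________XXX
generation 4: _______XX_X
generation 5: ______XXX__
generation 6: _____XX_X__
generation 7: ____XXX____
generation 8: ___XX_X____
generation 9: __XXX______
generation 10: _XX_X______
generation 11: XXX________
generation 12: X_X_______X
generation 13: X________XX
generation 14: X_______XX_
generation 15: _______XXX_
generation 16: ______XX_X_
generation 17: _____XXX___
generation 18: ____XX_X___
generation 19: ___XXX_____
generation 20: __XX_X_____
generation 21: _XXX_______
generation 22: XX_X_______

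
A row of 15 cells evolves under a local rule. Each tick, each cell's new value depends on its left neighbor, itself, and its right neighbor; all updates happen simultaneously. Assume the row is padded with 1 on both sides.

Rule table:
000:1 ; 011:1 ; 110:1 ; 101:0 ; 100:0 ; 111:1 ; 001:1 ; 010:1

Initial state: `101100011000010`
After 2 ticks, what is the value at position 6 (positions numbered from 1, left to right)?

1

tick 1: 101101111011110
tick 2: 101101111011110
position 6 holds 1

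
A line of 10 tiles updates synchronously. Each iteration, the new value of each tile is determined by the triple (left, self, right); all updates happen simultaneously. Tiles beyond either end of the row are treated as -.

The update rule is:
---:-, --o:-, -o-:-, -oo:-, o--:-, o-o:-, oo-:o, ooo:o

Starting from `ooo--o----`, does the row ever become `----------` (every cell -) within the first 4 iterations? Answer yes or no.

yes

-oo-------
--o-------
----------
all cells are - at iteration 3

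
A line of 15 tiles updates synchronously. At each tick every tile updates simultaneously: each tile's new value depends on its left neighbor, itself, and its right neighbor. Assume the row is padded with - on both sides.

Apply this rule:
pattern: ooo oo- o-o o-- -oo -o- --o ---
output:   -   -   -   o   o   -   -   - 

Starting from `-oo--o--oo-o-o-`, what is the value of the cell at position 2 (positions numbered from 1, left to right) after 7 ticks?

-

-o-o--o-o-----o
----o----o-----
-----o----o----
------o----o---
-------o----o--
--------o----o-
---------o----o
position 2 holds -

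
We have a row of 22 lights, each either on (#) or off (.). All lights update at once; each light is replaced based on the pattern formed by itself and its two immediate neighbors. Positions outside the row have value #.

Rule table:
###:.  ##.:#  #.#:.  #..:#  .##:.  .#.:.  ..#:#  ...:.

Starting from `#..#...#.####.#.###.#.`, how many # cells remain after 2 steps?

7

###.#.#.....#.....#...
..#....#...#.#...#.#.#
count of #: 7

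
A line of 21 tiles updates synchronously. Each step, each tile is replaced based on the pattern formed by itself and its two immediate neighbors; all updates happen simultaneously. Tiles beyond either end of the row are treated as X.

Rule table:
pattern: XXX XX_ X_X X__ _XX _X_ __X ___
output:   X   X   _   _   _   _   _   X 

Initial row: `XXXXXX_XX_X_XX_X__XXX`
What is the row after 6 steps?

step 1: XXXXXX__X____X_____XX
step 2: XXXXXX____XX___XXX__X
step 3: XXXXXX_XX__X_X__XX___
step 4: XXXXXX__X________X_X_
step 5: XXXXXX____XXXXXX_____
step 6: XXXXXX_XX__XXXXX_XXX_

XXXXXX_XX__XXXXX_XXX_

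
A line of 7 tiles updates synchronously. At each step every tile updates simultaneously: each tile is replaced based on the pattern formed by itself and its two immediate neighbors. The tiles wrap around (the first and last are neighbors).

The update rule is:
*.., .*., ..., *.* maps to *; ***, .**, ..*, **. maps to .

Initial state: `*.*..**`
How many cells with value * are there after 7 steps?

3

step 1: .***...
step 2: ....***
step 3: ***....
step 4: ...***.
step 5: **....*
step 6: ..***..
step 7: *....**
count of *: 3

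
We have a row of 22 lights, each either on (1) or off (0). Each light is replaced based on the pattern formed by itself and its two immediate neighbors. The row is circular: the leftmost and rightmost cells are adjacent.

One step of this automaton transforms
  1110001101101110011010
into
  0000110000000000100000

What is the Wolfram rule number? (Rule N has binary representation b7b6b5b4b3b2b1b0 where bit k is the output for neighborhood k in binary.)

3

position 1: 111 → 0  (bit 7 = 0)
position 2: 110 → 0  (bit 6 = 0)
position 8: 101 → 0  (bit 5 = 0)
position 3: 100 → 0  (bit 4 = 0)
position 0: 011 → 0  (bit 3 = 0)
position 20: 010 → 0  (bit 2 = 0)
position 5: 001 → 1  (bit 1 = 1)
position 4: 000 → 1  (bit 0 = 1)
bits b7..b0 = 00000011 = 3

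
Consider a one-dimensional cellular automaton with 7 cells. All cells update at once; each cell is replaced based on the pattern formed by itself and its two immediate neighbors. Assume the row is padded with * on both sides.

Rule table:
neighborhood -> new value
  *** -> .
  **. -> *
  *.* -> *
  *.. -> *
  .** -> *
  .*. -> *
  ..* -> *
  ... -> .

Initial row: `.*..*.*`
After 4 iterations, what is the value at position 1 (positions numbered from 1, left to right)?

*

iteration 1: *******
iteration 2: .......
iteration 3: *.....*
iteration 4: **...**
position 1 holds *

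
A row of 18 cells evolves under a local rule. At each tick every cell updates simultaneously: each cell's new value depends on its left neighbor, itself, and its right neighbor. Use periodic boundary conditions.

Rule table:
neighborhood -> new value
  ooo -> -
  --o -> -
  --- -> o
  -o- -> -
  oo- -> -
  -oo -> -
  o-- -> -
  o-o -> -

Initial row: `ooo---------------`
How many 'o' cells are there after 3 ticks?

13

----ooooooooooooo-
ooo---------------  (repeats tick 0; period 2)
tick 3: ----ooooooooooooo-
count of o: 13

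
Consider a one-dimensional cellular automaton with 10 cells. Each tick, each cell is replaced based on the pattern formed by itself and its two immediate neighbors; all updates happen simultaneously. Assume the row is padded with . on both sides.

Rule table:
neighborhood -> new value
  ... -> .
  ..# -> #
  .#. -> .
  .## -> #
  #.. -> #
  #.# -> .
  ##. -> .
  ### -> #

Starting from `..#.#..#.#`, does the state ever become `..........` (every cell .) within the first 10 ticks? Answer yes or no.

tick 1: .#...##...
tick 2: #.#.##.#..
tick 3: ....#...#.
tick 4: ...#.#.#.#
tick 5: ..#.......
tick 6: .#.#......
tick 7: #...#.....
tick 8: .#.#.#....
tick 9: #.....#...
tick 10: .#...#.#..
tick 10 is .#...#.#.., still not uniform .

no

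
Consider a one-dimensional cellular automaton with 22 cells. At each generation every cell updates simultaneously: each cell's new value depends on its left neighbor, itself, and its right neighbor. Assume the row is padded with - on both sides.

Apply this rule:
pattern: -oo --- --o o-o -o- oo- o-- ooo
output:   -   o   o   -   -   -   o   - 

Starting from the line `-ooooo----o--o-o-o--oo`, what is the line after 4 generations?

o-----oooo-oo-----oo--
-ooooo-------ooooo--oo
o-----ooooooo-----oo--
-ooooo-------ooooo--oo

-ooooo-------ooooo--oo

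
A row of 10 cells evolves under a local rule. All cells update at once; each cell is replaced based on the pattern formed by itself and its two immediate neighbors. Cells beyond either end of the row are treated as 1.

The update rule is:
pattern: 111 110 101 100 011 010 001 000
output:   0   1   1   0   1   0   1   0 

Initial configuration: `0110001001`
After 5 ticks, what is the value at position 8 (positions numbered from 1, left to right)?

1110010011
0010100110
0101001111
1010011000
1100111001
position 8 holds 0

0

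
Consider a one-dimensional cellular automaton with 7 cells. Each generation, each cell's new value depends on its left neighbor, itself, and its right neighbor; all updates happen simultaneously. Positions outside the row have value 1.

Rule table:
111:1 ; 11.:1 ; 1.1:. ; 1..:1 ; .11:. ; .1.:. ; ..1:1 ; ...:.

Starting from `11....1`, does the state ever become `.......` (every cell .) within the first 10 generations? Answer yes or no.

generation 1: 111..1.
generation 2: 11111..
generation 3: 1111111
generation 4: 1111111  (fixed point — unchanged through generation 10)
generation 10 is 1111111, still not uniform .

no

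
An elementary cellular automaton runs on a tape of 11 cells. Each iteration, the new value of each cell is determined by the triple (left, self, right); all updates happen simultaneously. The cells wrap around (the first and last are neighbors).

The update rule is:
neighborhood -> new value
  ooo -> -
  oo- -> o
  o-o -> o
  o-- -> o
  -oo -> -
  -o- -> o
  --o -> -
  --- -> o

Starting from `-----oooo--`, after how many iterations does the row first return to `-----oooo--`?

oooo----ooo
---oooo----
oo----ooooo
-oooo------
----ooooooo
ooo-------o
--ooooooo--
o-------ooo
ooooooo----
------oooo-
ooooo----oo
----oooo---
ooo----oooo
--oooo-----
o----oooooo
oooo-------
---ooooooo-
oo-------oo
-ooooooo---
-------oooo
oooooo----o
-----oooo--

22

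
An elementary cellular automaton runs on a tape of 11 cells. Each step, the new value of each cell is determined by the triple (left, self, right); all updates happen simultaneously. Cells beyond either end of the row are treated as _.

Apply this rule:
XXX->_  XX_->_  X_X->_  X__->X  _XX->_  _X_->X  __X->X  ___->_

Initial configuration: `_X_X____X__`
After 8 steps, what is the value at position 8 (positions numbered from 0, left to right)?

step 1: XX_XX__XXX_
step 2: _____XX___X
step 3: ____X__X_XX
step 4: ___XXXXX___
step 5: __X_____X__
step 6: _XXX___XXX_
step 7: X___X_X___X
step 8: XX_XX_XX_XX
position 8 holds _

_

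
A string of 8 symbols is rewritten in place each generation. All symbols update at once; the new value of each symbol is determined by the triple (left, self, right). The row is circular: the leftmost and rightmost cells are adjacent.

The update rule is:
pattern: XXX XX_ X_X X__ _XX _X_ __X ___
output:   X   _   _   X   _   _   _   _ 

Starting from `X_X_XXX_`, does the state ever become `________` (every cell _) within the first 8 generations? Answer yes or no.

_____X__
______X_
_______X
X_______
_X______
__X_____
___X____
____X___
generation 8 is ____X___, still not uniform _

no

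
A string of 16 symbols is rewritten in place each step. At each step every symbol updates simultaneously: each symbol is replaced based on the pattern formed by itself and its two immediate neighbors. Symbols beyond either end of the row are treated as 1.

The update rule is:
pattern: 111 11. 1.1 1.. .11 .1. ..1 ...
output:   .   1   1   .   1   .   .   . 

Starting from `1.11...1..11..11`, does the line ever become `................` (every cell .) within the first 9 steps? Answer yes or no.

1111......11..1.
...1......11...1
..........11...1
..........11...1  (fixed point — unchanged through step 9)
step 9 is ..........11...1, still not uniform .

no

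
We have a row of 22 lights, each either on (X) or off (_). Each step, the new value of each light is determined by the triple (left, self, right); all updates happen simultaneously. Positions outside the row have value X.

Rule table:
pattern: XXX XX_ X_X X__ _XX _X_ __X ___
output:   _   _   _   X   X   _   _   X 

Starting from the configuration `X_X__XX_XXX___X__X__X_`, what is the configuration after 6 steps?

step 1: ___X_X__X__XX__X__X___
step 2: XX____X__X_X_X__X__XX_
step 3: __XXX__X______X__X_X__
step 4: X_X__X__XXXXX__X____X_
step 5: ___X__X_X____X__XXX___
step 6: XX__X____XXX__X_X__XX_

XX__X____XXX__X_X__XX_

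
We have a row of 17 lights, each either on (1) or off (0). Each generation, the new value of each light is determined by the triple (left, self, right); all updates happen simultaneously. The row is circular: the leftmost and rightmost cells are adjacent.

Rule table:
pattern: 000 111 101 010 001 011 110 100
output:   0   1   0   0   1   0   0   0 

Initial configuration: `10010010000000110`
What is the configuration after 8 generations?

00000010000010010

00100100000001000
01001000000010000
10010000000100000
00100000001000001
01000000010000010
10000000100000100
00000001000001001
00000010000010010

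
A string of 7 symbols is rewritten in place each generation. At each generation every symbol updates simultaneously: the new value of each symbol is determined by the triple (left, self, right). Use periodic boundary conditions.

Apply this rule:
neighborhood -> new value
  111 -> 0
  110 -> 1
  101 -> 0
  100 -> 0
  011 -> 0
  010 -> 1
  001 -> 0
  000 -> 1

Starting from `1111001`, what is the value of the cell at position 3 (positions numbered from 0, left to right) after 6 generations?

1

0001000
1101011
0101000
0101011
0101001
0101001
position 3 holds 1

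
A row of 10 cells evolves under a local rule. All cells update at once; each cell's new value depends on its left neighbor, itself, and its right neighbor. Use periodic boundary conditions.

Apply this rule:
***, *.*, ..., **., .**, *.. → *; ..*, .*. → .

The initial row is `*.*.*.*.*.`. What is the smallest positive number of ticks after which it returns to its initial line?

.*.*.*.*.*
*.*.*.*.*.

2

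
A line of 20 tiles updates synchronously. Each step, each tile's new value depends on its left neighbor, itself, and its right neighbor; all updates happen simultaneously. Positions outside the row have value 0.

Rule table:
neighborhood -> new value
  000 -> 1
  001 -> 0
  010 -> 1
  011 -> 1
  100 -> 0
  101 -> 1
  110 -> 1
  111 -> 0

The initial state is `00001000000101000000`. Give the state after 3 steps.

step 1: 11101011110111011111
step 2: 10111110011101110001
step 3: 11100010010111010101

11100010010111010101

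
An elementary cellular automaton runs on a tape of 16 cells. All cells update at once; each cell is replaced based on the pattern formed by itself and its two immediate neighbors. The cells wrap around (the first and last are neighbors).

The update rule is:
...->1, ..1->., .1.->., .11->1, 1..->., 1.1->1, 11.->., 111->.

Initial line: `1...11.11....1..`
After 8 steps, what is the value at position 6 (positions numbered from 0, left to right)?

1

step 1: ..1.1.11..11....
step 2: 1..1.11...1..111
step 3: ....11..1....1..
step 4: 111.1.....11...1
step 5: ...1..111.1..1.1
step 6: .1....1..1....1.
step 7: ...11......11...
step 8: 11.1..1111.1..11
position 6 holds 1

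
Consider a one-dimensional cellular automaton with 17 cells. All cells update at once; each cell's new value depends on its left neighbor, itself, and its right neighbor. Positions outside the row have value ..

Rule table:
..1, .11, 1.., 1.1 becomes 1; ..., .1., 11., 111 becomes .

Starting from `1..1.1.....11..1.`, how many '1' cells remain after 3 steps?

10

.11.1.1...11.11.1
11.1.1.1.11.11.1.
1.1.1.1.11.11.1.1
count of 1: 10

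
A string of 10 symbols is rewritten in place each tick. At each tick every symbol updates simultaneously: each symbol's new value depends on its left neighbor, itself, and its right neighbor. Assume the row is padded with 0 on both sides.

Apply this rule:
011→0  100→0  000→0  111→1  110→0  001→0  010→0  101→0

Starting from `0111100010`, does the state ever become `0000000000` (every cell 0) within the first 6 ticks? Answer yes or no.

0011000000
0000000000
all cells are 0 at tick 2

yes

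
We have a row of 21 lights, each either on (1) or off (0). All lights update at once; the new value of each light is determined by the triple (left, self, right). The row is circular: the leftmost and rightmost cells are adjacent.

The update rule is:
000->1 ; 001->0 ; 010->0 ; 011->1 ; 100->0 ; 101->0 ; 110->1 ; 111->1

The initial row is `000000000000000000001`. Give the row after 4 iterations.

iteration 1: 011111111111111111100
iteration 2: 011111111111111111101
iteration 3: 011111111111111111100  (repeats iteration 1; period 2)
iteration 4: 011111111111111111101

011111111111111111101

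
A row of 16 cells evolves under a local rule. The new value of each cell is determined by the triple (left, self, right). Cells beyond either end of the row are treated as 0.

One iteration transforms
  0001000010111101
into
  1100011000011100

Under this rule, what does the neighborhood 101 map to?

0

At position 9 the neighborhood is 101; the next row has 0 there.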